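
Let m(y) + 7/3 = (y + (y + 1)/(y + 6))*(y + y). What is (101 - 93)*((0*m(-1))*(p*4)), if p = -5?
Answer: 0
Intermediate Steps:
m(y) = -7/3 + 2*y*(y + (1 + y)/(6 + y)) (m(y) = -7/3 + (y + (y + 1)/(y + 6))*(y + y) = -7/3 + (y + (1 + y)/(6 + y))*(2*y) = -7/3 + 2*y*(y + (1 + y)/(6 + y)))
(101 - 93)*((0*m(-1))*(p*4)) = (101 - 93)*((0*((-42 - 1*(-1) + 6*(-1)**3 + 42*(-1)**2)/(3*(6 - 1))))*(-5*4)) = 8*((0*((1/3)*(-42 + 1 + 6*(-1) + 42*1)/5))*(-20)) = 8*((0*((1/3)*(1/5)*(-42 + 1 - 6 + 42)))*(-20)) = 8*((0*((1/3)*(1/5)*(-5)))*(-20)) = 8*((0*(-1/3))*(-20)) = 8*(0*(-20)) = 8*0 = 0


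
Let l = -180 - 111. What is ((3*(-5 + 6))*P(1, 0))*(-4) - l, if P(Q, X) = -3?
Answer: 327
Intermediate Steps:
l = -291
((3*(-5 + 6))*P(1, 0))*(-4) - l = ((3*(-5 + 6))*(-3))*(-4) - 1*(-291) = ((3*1)*(-3))*(-4) + 291 = (3*(-3))*(-4) + 291 = -9*(-4) + 291 = 36 + 291 = 327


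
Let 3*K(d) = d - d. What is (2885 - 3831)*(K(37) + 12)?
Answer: -11352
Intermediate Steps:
K(d) = 0 (K(d) = (d - d)/3 = (⅓)*0 = 0)
(2885 - 3831)*(K(37) + 12) = (2885 - 3831)*(0 + 12) = -946*12 = -11352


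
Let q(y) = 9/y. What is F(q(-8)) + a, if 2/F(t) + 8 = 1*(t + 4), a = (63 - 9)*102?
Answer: 225812/41 ≈ 5507.6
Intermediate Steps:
a = 5508 (a = 54*102 = 5508)
F(t) = 2/(-4 + t) (F(t) = 2/(-8 + 1*(t + 4)) = 2/(-8 + 1*(4 + t)) = 2/(-8 + (4 + t)) = 2/(-4 + t))
F(q(-8)) + a = 2/(-4 + 9/(-8)) + 5508 = 2/(-4 + 9*(-⅛)) + 5508 = 2/(-4 - 9/8) + 5508 = 2/(-41/8) + 5508 = 2*(-8/41) + 5508 = -16/41 + 5508 = 225812/41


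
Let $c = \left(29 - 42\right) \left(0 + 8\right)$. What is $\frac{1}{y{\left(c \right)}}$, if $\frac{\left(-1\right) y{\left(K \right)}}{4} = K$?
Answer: $\frac{1}{416} \approx 0.0024038$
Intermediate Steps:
$c = -104$ ($c = \left(-13\right) 8 = -104$)
$y{\left(K \right)} = - 4 K$
$\frac{1}{y{\left(c \right)}} = \frac{1}{\left(-4\right) \left(-104\right)} = \frac{1}{416}$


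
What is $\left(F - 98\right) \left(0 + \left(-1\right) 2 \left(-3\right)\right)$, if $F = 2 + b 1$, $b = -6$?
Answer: $-612$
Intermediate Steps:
$F = -4$ ($F = 2 - 6 = -4$)
$\left(F - 98\right) \left(0 + \left(-1\right) 2 \left(-3\right)\right) = \left(-4 - 98\right) \left(0 + \left(-1\right) 2 \left(-3\right)\right) = - 102 \left(0 - -6\right) = - 102 \left(0 + 6\right) = \left(-102\right) 6 = -612$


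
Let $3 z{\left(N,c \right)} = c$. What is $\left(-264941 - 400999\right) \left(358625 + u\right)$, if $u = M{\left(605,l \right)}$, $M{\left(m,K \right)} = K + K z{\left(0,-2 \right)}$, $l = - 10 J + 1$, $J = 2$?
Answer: $-238818514880$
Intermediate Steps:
$z{\left(N,c \right)} = \frac{c}{3}$
$l = -19$ ($l = \left(-10\right) 2 + 1 = -20 + 1 = -19$)
$M{\left(m,K \right)} = \frac{K}{3}$ ($M{\left(m,K \right)} = K + K \frac{1}{3} \left(-2\right) = K + K \left(- \frac{2}{3}\right) = K - \frac{2 K}{3} = \frac{K}{3}$)
$u = - \frac{19}{3}$ ($u = \frac{1}{3} \left(-19\right) = - \frac{19}{3} \approx -6.3333$)
$\left(-264941 - 400999\right) \left(358625 + u\right) = \left(-264941 - 400999\right) \left(358625 - \frac{19}{3}\right) = \left(-665940\right) \frac{1075856}{3} = -238818514880$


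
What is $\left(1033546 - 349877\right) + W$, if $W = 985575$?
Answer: $1669244$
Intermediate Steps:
$\left(1033546 - 349877\right) + W = \left(1033546 - 349877\right) + 985575 = 683669 + 985575 = 1669244$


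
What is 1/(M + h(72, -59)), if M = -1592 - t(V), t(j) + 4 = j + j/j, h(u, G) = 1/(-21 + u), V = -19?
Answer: -51/80069 ≈ -0.00063695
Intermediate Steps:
t(j) = -3 + j (t(j) = -4 + (j + j/j) = -4 + (j + 1) = -4 + (1 + j) = -3 + j)
M = -1570 (M = -1592 - (-3 - 19) = -1592 - 1*(-22) = -1592 + 22 = -1570)
1/(M + h(72, -59)) = 1/(-1570 + 1/(-21 + 72)) = 1/(-1570 + 1/51) = 1/(-80069/51) = -51/80069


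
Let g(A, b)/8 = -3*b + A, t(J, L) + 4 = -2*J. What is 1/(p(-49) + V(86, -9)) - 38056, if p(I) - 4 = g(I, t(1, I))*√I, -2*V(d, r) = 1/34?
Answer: -530325724901292/13935403745 + 8027264*I/13935403745 ≈ -38056.0 + 0.00057603*I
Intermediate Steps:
t(J, L) = -4 - 2*J
g(A, b) = -24*b + 8*A (g(A, b) = 8*(-3*b + A) = 8*(A - 3*b) = -24*b + 8*A)
V(d, r) = -1/68 (V(d, r) = -½/34 = -½*1/34 = -1/68)
p(I) = 4 + √I*(144 + 8*I) (p(I) = 4 + (-24*(-4 - 2*1) + 8*I)*√I = 4 + (-24*(-4 - 2) + 8*I)*√I = 4 + (-24*(-6) + 8*I)*√I = 4 + (144 + 8*I)*√I = 4 + √I*(144 + 8*I))
1/(p(-49) + V(86, -9)) - 38056 = 1/((4 + 8*√(-49)*(18 - 49)) - 1/68) - 38056 = 1/((4 + 8*(7*I)*(-31)) - 1/68) - 38056 = 1/((4 - 1736*I) - 1/68) - 38056 = 1/(271/68 - 1736*I) - 38056 = 4624*(271/68 + 1736*I)/13935403745 - 38056 = -38056 + 4624*(271/68 + 1736*I)/13935403745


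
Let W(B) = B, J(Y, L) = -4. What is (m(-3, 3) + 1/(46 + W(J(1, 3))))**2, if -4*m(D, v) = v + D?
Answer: 1/1764 ≈ 0.00056689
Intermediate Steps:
m(D, v) = -D/4 - v/4 (m(D, v) = -(v + D)/4 = -(D + v)/4 = -D/4 - v/4)
(m(-3, 3) + 1/(46 + W(J(1, 3))))**2 = ((-1/4*(-3) - 1/4*3) + 1/(46 - 4))**2 = ((3/4 - 3/4) + 1/42)**2 = (0 + 1/42)**2 = (1/42)**2 = 1/1764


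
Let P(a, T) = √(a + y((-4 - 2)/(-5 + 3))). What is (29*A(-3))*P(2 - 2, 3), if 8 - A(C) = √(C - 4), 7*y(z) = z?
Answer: 29*√21*(8 - I*√7)/7 ≈ 151.88 - 50.229*I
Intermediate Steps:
y(z) = z/7
P(a, T) = √(3/7 + a) (P(a, T) = √(a + ((-4 - 2)/(-5 + 3))/7) = √(a + (-6/(-2))/7) = √(a + (-6*(-½))/7) = √(a + (⅐)*3) = √(a + 3/7) = √(3/7 + a))
A(C) = 8 - √(-4 + C) (A(C) = 8 - √(C - 4) = 8 - √(-4 + C))
(29*A(-3))*P(2 - 2, 3) = (29*(8 - √(-4 - 3)))*(√(21 + 49*(2 - 2))/7) = (29*(8 - √(-7)))*(√(21 + 49*0)/7) = (29*(8 - I*√7))*(√(21 + 0)/7) = (29*(8 - I*√7))*(√21/7) = (232 - 29*I*√7)*(√21/7) = √21*(232 - 29*I*√7)/7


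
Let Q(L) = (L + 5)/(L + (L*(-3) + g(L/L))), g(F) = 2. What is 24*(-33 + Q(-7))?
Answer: -795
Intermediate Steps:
Q(L) = (5 + L)/(2 - 2*L) (Q(L) = (L + 5)/(L + (L*(-3) + 2)) = (5 + L)/(L + (-3*L + 2)) = (5 + L)/(L + (2 - 3*L)) = (5 + L)/(2 - 2*L))
24*(-33 + Q(-7)) = 24*(-33 + (-5 - 1*(-7))/(2*(-1 - 7))) = 24*(-33 + (½)*(-5 + 7)/(-8)) = 24*(-33 + (½)*(-⅛)*2) = 24*(-33 - ⅛) = 24*(-265/8) = -795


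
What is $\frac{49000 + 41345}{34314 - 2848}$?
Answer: $\frac{90345}{31466} \approx 2.8712$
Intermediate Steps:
$\frac{49000 + 41345}{34314 - 2848} = \frac{90345}{31466}$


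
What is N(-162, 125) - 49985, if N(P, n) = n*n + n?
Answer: -34235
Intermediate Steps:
N(P, n) = n + n² (N(P, n) = n² + n = n + n²)
N(-162, 125) - 49985 = 125*(1 + 125) - 49985 = 125*126 - 49985 = 15750 - 49985 = -34235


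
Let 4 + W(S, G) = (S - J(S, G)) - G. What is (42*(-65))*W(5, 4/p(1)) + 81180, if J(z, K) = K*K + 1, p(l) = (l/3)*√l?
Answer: 507060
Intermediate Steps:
p(l) = l^(3/2)/3 (p(l) = (l*(⅓))*√l = (l/3)*√l = l^(3/2)/3)
J(z, K) = 1 + K² (J(z, K) = K² + 1 = 1 + K²)
W(S, G) = -5 + S - G - G² (W(S, G) = -4 + ((S - (1 + G²)) - G) = -4 + ((S + (-1 - G²)) - G) = -4 + ((-1 + S - G²) - G) = -4 + (-1 + S - G - G²) = -5 + S - G - G²)
(42*(-65))*W(5, 4/p(1)) + 81180 = (42*(-65))*(-5 + 5 - 4/(1^(3/2)/3) - (4/((1^(3/2)/3)))²) + 81180 = -2730*(-5 + 5 - 4/((⅓)*1) - (4/(((⅓)*1)))²) + 81180 = -2730*(-5 + 5 - 4/⅓ - (4/(⅓))²) + 81180 = -2730*(-5 + 5 - 4*3 - (4*3)²) + 81180 = -2730*(-5 + 5 - 1*12 - 1*12²) + 81180 = -2730*(-5 + 5 - 12 - 1*144) + 81180 = -2730*(-5 + 5 - 12 - 144) + 81180 = -2730*(-156) + 81180 = 425880 + 81180 = 507060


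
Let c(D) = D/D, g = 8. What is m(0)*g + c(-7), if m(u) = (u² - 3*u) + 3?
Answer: 25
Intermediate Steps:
c(D) = 1
m(u) = 3 + u² - 3*u
m(0)*g + c(-7) = (3 + 0² - 3*0)*8 + 1 = (3 + 0 + 0)*8 + 1 = 3*8 + 1 = 24 + 1 = 25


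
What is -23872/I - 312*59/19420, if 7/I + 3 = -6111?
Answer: 708603763626/33985 ≈ 2.0850e+7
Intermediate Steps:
I = -7/6114 (I = 7/(-3 - 6111) = 7/(-6114) = 7*(-1/6114) = -7/6114 ≈ -0.0011449)
-23872/I - 312*59/19420 = -23872/(-7/6114) - 312*59/19420 = -23872*(-6114/7) - 18408*1/19420 = 145953408/7 - 4602/4855 = 708603763626/33985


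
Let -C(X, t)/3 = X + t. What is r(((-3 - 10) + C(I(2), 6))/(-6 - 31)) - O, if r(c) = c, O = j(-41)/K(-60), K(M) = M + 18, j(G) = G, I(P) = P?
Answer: 1/42 ≈ 0.023810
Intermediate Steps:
C(X, t) = -3*X - 3*t (C(X, t) = -3*(X + t) = -3*X - 3*t)
K(M) = 18 + M
O = 41/42 (O = -41/(18 - 60) = -41/(-42) = -41*(-1/42) = 41/42 ≈ 0.97619)
r(((-3 - 10) + C(I(2), 6))/(-6 - 31)) - O = ((-3 - 10) + (-3*2 - 3*6))/(-6 - 31) - 1*41/42 = (-13 + (-6 - 18))/(-37) - 41/42 = (-13 - 24)*(-1/37) - 41/42 = -37*(-1/37) - 41/42 = 1 - 41/42 = 1/42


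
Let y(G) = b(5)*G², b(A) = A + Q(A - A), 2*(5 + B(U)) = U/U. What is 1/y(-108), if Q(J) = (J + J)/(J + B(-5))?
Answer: 1/58320 ≈ 1.7147e-5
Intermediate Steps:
B(U) = -9/2 (B(U) = -5 + (U/U)/2 = -5 + (½)*1 = -5 + ½ = -9/2)
Q(J) = 2*J/(-9/2 + J) (Q(J) = (J + J)/(J - 9/2) = (2*J)/(-9/2 + J) = 2*J/(-9/2 + J))
b(A) = A (b(A) = A + 4*(A - A)/(-9 + 2*(A - A)) = A + 4*0/(-9 + 2*0) = A + 4*0/(-9 + 0) = A + 4*0/(-9) = A + 4*0*(-⅑) = A + 0 = A)
y(G) = 5*G²
1/y(-108) = 1/(5*(-108)²) = 1/(5*11664) = 1/58320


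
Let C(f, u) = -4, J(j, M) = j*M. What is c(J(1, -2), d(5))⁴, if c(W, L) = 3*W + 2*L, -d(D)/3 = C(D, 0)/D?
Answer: 1296/625 ≈ 2.0736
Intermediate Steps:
J(j, M) = M*j
d(D) = 12/D (d(D) = -(-12)/D = 12/D)
c(W, L) = 2*L + 3*W
c(J(1, -2), d(5))⁴ = (2*(12/5) + 3*(-2*1))⁴ = (2*(12*(⅕)) + 3*(-2))⁴ = (2*(12/5) - 6)⁴ = (24/5 - 6)⁴ = (-6/5)⁴ = 1296/625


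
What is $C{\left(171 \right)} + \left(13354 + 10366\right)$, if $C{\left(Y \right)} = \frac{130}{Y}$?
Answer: $\frac{4056250}{171} \approx 23721.0$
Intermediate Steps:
$C{\left(171 \right)} + \left(13354 + 10366\right) = \frac{130}{171} + \left(13354 + 10366\right) = 130 \cdot \frac{1}{171} + 23720 = \frac{130}{171} + 23720 = \frac{4056250}{171}$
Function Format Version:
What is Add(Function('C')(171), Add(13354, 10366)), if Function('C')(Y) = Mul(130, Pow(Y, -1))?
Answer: Rational(4056250, 171) ≈ 23721.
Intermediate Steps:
Add(Function('C')(171), Add(13354, 10366)) = Add(Mul(130, Pow(171, -1)), Add(13354, 10366)) = Add(Mul(130, Rational(1, 171)), 23720) = Add(Rational(130, 171), 23720) = Rational(4056250, 171)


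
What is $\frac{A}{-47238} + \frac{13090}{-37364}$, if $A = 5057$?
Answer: $- \frac{100911896}{220625079} \approx -0.45739$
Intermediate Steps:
$\frac{A}{-47238} + \frac{13090}{-37364} = \frac{5057}{-47238} + \frac{13090}{-37364} = 5057 \left(- \frac{1}{47238}\right) + 13090 \left(- \frac{1}{37364}\right) = - \frac{5057}{47238} - \frac{6545}{18682} = - \frac{100911896}{220625079}$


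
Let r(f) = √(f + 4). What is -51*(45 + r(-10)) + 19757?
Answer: 17462 - 51*I*√6 ≈ 17462.0 - 124.92*I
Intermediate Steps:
r(f) = √(4 + f)
-51*(45 + r(-10)) + 19757 = -51*(45 + √(4 - 10)) + 19757 = -51*(45 + √(-6)) + 19757 = -51*(45 + I*√6) + 19757 = (-2295 - 51*I*√6) + 19757 = 17462 - 51*I*√6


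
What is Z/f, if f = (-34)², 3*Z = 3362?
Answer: 1681/1734 ≈ 0.96943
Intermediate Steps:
Z = 3362/3 (Z = (⅓)*3362 = 3362/3 ≈ 1120.7)
f = 1156
Z/f = (3362/3)/1156 = (3362/3)*(1/1156) = 1681/1734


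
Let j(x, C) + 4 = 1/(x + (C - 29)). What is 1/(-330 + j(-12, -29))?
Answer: -70/23381 ≈ -0.0029939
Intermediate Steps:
j(x, C) = -4 + 1/(-29 + C + x) (j(x, C) = -4 + 1/(x + (C - 29)) = -4 + 1/(x + (-29 + C)) = -4 + 1/(-29 + C + x))
1/(-330 + j(-12, -29)) = 1/(-330 + (117 - 4*(-29) - 4*(-12))/(-29 - 29 - 12)) = 1/(-330 + (117 + 116 + 48)/(-70)) = 1/(-330 - 1/70*281) = 1/(-330 - 281/70) = 1/(-23381/70) = -70/23381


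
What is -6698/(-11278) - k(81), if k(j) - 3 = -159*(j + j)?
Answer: 145235794/5639 ≈ 25756.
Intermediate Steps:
k(j) = 3 - 318*j (k(j) = 3 - 159*(j + j) = 3 - 318*j)
-6698/(-11278) - k(81) = -6698/(-11278) - (3 - 318*81) = -6698*(-1/11278) - (3 - 25758) = 3349/5639 - 1*(-25755) = 3349/5639 + 25755 = 145235794/5639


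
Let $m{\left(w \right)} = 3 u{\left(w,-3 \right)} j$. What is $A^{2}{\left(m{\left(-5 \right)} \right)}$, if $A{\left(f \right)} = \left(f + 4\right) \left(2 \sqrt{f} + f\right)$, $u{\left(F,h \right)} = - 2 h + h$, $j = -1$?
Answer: $1125 - 2700 i \approx 1125.0 - 2700.0 i$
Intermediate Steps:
$u{\left(F,h \right)} = - h$
$m{\left(w \right)} = -9$ ($m{\left(w \right)} = 3 \left(\left(-1\right) \left(-3\right)\right) \left(-1\right) = 3 \cdot 3 \left(-1\right) = 9 \left(-1\right) = -9$)
$A{\left(f \right)} = \left(4 + f\right) \left(f + 2 \sqrt{f}\right)$
$A^{2}{\left(m{\left(-5 \right)} \right)} = \left(\left(-9\right)^{2} + 2 \left(-9\right)^{\frac{3}{2}} + 4 \left(-9\right) + 8 \sqrt{-9}\right)^{2} = \left(81 + 2 \left(- 27 i\right) - 36 + 8 \cdot 3 i\right)^{2} = \left(81 - 54 i - 36 + 24 i\right)^{2} = \left(45 - 30 i\right)^{2}$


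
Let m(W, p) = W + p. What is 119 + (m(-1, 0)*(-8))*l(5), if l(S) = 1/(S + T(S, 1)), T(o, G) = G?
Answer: 361/3 ≈ 120.33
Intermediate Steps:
l(S) = 1/(1 + S) (l(S) = 1/(S + 1) = 1/(1 + S))
119 + (m(-1, 0)*(-8))*l(5) = 119 + ((-1 + 0)*(-8))/(1 + 5) = 119 - 1*(-8)/6 = 119 + 8*(⅙) = 119 + 4/3 = 361/3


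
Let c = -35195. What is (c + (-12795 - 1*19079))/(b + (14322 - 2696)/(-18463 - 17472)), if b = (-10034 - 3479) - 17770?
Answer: 2410124515/1124166231 ≈ 2.1439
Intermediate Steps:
b = -31283 (b = -13513 - 17770 = -31283)
(c + (-12795 - 1*19079))/(b + (14322 - 2696)/(-18463 - 17472)) = (-35195 + (-12795 - 1*19079))/(-31283 + (14322 - 2696)/(-18463 - 17472)) = (-35195 + (-12795 - 19079))/(-31283 + 11626/(-35935)) = (-35195 - 31874)/(-31283 + 11626*(-1/35935)) = -67069/(-31283 - 11626/35935) = -67069/(-1124166231/35935) = -67069*(-35935/1124166231) = 2410124515/1124166231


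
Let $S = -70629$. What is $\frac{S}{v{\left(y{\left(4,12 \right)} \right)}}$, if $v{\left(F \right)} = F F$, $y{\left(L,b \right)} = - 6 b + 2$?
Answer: $- \frac{70629}{4900} \approx -14.414$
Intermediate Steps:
$y{\left(L,b \right)} = 2 - 6 b$
$v{\left(F \right)} = F^{2}$
$\frac{S}{v{\left(y{\left(4,12 \right)} \right)}} = - \frac{70629}{\left(2 - 72\right)^{2}} = - \frac{70629}{\left(-70\right)^{2}} = - \frac{70629}{4900}$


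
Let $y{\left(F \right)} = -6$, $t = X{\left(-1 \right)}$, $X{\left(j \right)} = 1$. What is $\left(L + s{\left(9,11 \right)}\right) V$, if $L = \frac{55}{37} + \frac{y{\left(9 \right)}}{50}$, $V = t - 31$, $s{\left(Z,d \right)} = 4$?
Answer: $- \frac{29784}{185} \approx -160.99$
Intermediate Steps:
$t = 1$
$V = -30$ ($V = 1 - 31 = -30$)
$L = \frac{1264}{925}$ ($L = \frac{55}{37} - \frac{6}{50} = 55 \cdot \frac{1}{37} - \frac{3}{25} = \frac{55}{37} - \frac{3}{25} = \frac{1264}{925} \approx 1.3665$)
$\left(L + s{\left(9,11 \right)}\right) V = \left(\frac{1264}{925} + 4\right) \left(-30\right) = \frac{4964}{925} \left(-30\right) = - \frac{29784}{185}$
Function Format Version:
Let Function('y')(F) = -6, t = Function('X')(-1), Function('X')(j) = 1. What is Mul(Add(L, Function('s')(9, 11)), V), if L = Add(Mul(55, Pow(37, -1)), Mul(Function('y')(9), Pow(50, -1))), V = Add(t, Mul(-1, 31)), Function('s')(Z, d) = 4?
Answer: Rational(-29784, 185) ≈ -160.99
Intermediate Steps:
t = 1
V = -30 (V = Add(1, Mul(-1, 31)) = Add(1, -31) = -30)
L = Rational(1264, 925) (L = Add(Mul(55, Pow(37, -1)), Mul(-6, Pow(50, -1))) = Add(Mul(55, Rational(1, 37)), Mul(-6, Rational(1, 50))) = Add(Rational(55, 37), Rational(-3, 25)) = Rational(1264, 925) ≈ 1.3665)
Mul(Add(L, Function('s')(9, 11)), V) = Mul(Add(Rational(1264, 925), 4), -30) = Mul(Rational(4964, 925), -30) = Rational(-29784, 185)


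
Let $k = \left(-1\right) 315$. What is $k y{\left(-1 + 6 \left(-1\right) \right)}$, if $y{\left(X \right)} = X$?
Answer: $2205$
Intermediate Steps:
$k = -315$
$k y{\left(-1 + 6 \left(-1\right) \right)} = - 315 \left(-1 + 6 \left(-1\right)\right) = - 315 \left(-1 - 6\right) = \left(-315\right) \left(-7\right) = 2205$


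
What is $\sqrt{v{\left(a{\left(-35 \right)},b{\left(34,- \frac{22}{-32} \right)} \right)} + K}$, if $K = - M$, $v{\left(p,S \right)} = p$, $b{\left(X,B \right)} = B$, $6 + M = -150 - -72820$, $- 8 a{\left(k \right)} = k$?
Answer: $\frac{i \sqrt{1162554}}{4} \approx 269.55 i$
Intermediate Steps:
$a{\left(k \right)} = - \frac{k}{8}$
$M = 72664$ ($M = -6 - -72670 = -6 + \left(-150 + 72820\right) = -6 + 72670 = 72664$)
$K = -72664$ ($K = \left(-1\right) 72664 = -72664$)
$\sqrt{v{\left(a{\left(-35 \right)},b{\left(34,- \frac{22}{-32} \right)} \right)} + K} = \sqrt{\left(- \frac{1}{8}\right) \left(-35\right) - 72664} = \sqrt{\frac{35}{8} - 72664} = \sqrt{- \frac{581277}{8}} = \frac{i \sqrt{1162554}}{4}$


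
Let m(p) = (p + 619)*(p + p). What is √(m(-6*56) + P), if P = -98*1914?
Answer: 6*I*√10493 ≈ 614.61*I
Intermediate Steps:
P = -187572
m(p) = 2*p*(619 + p) (m(p) = (619 + p)*(2*p) = 2*p*(619 + p))
√(m(-6*56) + P) = √(2*(-6*56)*(619 - 6*56) - 187572) = √(2*(-336)*(619 - 336) - 187572) = √(2*(-336)*283 - 187572) = √(-190176 - 187572) = √(-377748) = 6*I*√10493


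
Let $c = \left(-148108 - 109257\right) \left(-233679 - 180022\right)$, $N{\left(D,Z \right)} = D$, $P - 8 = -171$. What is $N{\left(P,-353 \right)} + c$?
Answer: $106472157702$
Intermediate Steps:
$P = -163$ ($P = 8 - 171 = -163$)
$c = 106472157865$ ($c = \left(-257365\right) \left(-413701\right) = 106472157865$)
$N{\left(P,-353 \right)} + c = -163 + 106472157865 = 106472157702$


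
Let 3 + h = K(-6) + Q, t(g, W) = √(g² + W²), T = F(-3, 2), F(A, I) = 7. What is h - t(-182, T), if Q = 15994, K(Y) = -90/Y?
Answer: 16006 - 7*√677 ≈ 15824.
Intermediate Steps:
T = 7
t(g, W) = √(W² + g²)
h = 16006 (h = -3 + (-90/(-6) + 15994) = -3 + (-90*(-⅙) + 15994) = -3 + (15 + 15994) = -3 + 16009 = 16006)
h - t(-182, T) = 16006 - √(7² + (-182)²) = 16006 - √(49 + 33124) = 16006 - √33173 = 16006 - 7*√677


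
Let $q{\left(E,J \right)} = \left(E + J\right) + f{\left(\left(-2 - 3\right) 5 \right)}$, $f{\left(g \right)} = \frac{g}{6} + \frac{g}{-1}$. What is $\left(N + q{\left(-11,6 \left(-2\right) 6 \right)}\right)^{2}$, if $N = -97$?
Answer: $\frac{912025}{36} \approx 25334.0$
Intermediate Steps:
$f{\left(g \right)} = - \frac{5 g}{6}$ ($f{\left(g \right)} = g \frac{1}{6} + g \left(-1\right) = \frac{g}{6} - g = - \frac{5 g}{6}$)
$q{\left(E,J \right)} = \frac{125}{6} + E + J$ ($q{\left(E,J \right)} = \left(E + J\right) - \frac{5 \left(-2 - 3\right) 5}{6} = \left(E + J\right) - \frac{5 \left(\left(-5\right) 5\right)}{6} = \left(E + J\right) - - \frac{125}{6} = \left(E + J\right) + \frac{125}{6} = \frac{125}{6} + E + J$)
$\left(N + q{\left(-11,6 \left(-2\right) 6 \right)}\right)^{2} = \left(-97 + \left(\frac{125}{6} - 11 + 6 \left(-2\right) 6\right)\right)^{2} = \left(-97 - \frac{373}{6}\right)^{2} = \left(- \frac{955}{6}\right)^{2} = \frac{912025}{36}$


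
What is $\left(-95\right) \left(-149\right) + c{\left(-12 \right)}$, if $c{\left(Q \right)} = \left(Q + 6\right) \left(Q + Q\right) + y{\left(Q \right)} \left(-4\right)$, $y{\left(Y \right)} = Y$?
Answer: $14347$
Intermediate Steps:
$c{\left(Q \right)} = - 4 Q + 2 Q \left(6 + Q\right)$ ($c{\left(Q \right)} = \left(Q + 6\right) \left(Q + Q\right) + Q \left(-4\right) = \left(6 + Q\right) 2 Q - 4 Q = 2 Q \left(6 + Q\right) - 4 Q = - 4 Q + 2 Q \left(6 + Q\right)$)
$\left(-95\right) \left(-149\right) + c{\left(-12 \right)} = \left(-95\right) \left(-149\right) + 2 \left(-12\right) \left(4 - 12\right) = 14155 + 2 \left(-12\right) \left(-8\right) = 14155 + 192 = 14347$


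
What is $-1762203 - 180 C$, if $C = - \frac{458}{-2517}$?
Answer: $- \frac{1478515797}{839} \approx -1.7622 \cdot 10^{6}$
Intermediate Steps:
$C = \frac{458}{2517}$ ($C = \left(-458\right) \left(- \frac{1}{2517}\right) = \frac{458}{2517} \approx 0.18196$)
$-1762203 - 180 C = -1762203 - 180 \cdot \frac{458}{2517} = -1762203 - \frac{27480}{839} = - \frac{1478515797}{839}$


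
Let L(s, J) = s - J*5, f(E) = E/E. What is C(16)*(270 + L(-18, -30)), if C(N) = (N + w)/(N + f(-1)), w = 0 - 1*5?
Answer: 4422/17 ≈ 260.12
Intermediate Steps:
f(E) = 1
w = -5 (w = 0 - 5 = -5)
C(N) = (-5 + N)/(1 + N) (C(N) = (N - 5)/(N + 1) = (-5 + N)/(1 + N))
L(s, J) = s - 5*J
C(16)*(270 + L(-18, -30)) = ((-5 + 16)/(1 + 16))*(270 + (-18 - 5*(-30))) = (11/17)*(270 + (-18 + 150)) = ((1/17)*11)*(270 + 132) = (11/17)*402 = 4422/17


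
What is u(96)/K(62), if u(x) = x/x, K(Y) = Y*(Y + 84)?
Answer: 1/9052 ≈ 0.00011047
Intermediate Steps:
K(Y) = Y*(84 + Y)
u(x) = 1
u(96)/K(62) = 1/(62*(84 + 62)) = 1/(62*146) = 1/9052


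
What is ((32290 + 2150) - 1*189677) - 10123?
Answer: -165360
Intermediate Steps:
((32290 + 2150) - 1*189677) - 10123 = (34440 - 189677) - 10123 = -155237 - 10123 = -165360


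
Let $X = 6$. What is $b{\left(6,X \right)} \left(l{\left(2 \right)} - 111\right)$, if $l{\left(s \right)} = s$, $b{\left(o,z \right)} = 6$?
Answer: $-654$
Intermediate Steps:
$b{\left(6,X \right)} \left(l{\left(2 \right)} - 111\right) = 6 \left(2 - 111\right) = 6 \left(-109\right) = -654$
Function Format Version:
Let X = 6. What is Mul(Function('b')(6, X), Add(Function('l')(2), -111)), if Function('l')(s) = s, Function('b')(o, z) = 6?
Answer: -654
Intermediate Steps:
Mul(Function('b')(6, X), Add(Function('l')(2), -111)) = Mul(6, Add(2, -111)) = Mul(6, -109) = -654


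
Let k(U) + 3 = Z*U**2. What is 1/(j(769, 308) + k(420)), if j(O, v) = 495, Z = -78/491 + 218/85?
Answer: 8347/3546500964 ≈ 2.3536e-6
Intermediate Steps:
Z = 100408/41735 (Z = -78*1/491 + 218*(1/85) = -78/491 + 218/85 = 100408/41735 ≈ 2.4058)
k(U) = -3 + 100408*U**2/41735
1/(j(769, 308) + k(420)) = 1/(495 + (-3 + (100408/41735)*420**2)) = 1/(495 + (-3 + (100408/41735)*176400)) = 1/(495 + (-3 + 3542394240/8347)) = 1/(495 + 3542369199/8347) = 1/(3546500964/8347) = 8347/3546500964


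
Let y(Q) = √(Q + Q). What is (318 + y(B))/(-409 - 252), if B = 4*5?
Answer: -318/661 - 2*√10/661 ≈ -0.49066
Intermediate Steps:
B = 20
y(Q) = √2*√Q (y(Q) = √(2*Q) = √2*√Q)
(318 + y(B))/(-409 - 252) = (318 + √2*√20)/(-409 - 252) = (318 + √2*(2*√5))/(-661) = (318 + 2*√10)*(-1/661) = -318/661 - 2*√10/661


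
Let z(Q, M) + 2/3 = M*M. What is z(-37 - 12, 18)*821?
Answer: 796370/3 ≈ 2.6546e+5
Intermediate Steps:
z(Q, M) = -2/3 + M**2 (z(Q, M) = -2/3 + M*M = -2/3 + M**2)
z(-37 - 12, 18)*821 = (-2/3 + 18**2)*821 = (-2/3 + 324)*821 = (970/3)*821 = 796370/3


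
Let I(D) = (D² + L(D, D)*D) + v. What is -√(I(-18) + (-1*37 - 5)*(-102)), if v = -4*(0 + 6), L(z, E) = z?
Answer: -2*√1227 ≈ -70.057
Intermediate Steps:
v = -24 (v = -4*6 = -24)
I(D) = -24 + 2*D² (I(D) = (D² + D*D) - 24 = (D² + D²) - 24 = 2*D² - 24 = -24 + 2*D²)
-√(I(-18) + (-1*37 - 5)*(-102)) = -√((-24 + 2*(-18)²) + (-1*37 - 5)*(-102)) = -√((-24 + 2*324) + (-37 - 5)*(-102)) = -√((-24 + 648) - 42*(-102)) = -√(624 + 4284) = -√4908 = -2*√1227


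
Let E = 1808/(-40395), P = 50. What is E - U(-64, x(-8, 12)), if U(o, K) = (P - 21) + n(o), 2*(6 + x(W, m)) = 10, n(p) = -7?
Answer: -890498/40395 ≈ -22.045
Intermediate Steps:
x(W, m) = -1 (x(W, m) = -6 + (½)*10 = -6 + 5 = -1)
E = -1808/40395 (E = 1808*(-1/40395) = -1808/40395 ≈ -0.044758)
U(o, K) = 22 (U(o, K) = (50 - 21) - 7 = 29 - 7 = 22)
E - U(-64, x(-8, 12)) = -1808/40395 - 1*22 = -1808/40395 - 22 = -890498/40395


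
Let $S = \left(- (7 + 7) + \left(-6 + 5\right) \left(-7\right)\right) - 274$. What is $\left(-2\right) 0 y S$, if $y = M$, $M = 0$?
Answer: $0$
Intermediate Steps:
$y = 0$
$S = -281$ ($S = \left(\left(-1\right) 14 - -7\right) - 274 = \left(-14 + 7\right) - 274 = -7 - 274 = -281$)
$\left(-2\right) 0 y S = \left(-2\right) 0 \cdot 0 \left(-281\right) = 0 \cdot 0 \left(-281\right) = 0 \left(-281\right) = 0$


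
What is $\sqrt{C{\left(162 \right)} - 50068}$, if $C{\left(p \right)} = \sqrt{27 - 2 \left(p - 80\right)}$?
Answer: $\sqrt{-50068 + i \sqrt{137}} \approx 0.026 + 223.76 i$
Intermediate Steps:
$C{\left(p \right)} = \sqrt{187 - 2 p}$ ($C{\left(p \right)} = \sqrt{27 - 2 \left(-80 + p\right)} = \sqrt{27 - \left(-160 + 2 p\right)} = \sqrt{187 - 2 p}$)
$\sqrt{C{\left(162 \right)} - 50068} = \sqrt{\sqrt{187 - 324} - 50068} = \sqrt{\sqrt{-137} - 50068} = \sqrt{i \sqrt{137} - 50068} = \sqrt{-50068 + i \sqrt{137}}$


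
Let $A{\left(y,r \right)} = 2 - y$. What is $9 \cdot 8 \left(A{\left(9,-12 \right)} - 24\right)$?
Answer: $-2232$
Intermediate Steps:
$9 \cdot 8 \left(A{\left(9,-12 \right)} - 24\right) = 9 \cdot 8 \left(\left(2 - 9\right) - 24\right) = 72 \left(\left(2 - 9\right) - 24\right) = 72 \left(-7 - 24\right) = 72 \left(-31\right) = -2232$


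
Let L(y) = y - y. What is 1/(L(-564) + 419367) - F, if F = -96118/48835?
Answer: 40308766141/20479787445 ≈ 1.9682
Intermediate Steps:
L(y) = 0
F = -96118/48835 (F = -96118*1/48835 = -96118/48835 ≈ -1.9682)
1/(L(-564) + 419367) - F = 1/(0 + 419367) - 1*(-96118/48835) = 1/419367 + 96118/48835 = 40308766141/20479787445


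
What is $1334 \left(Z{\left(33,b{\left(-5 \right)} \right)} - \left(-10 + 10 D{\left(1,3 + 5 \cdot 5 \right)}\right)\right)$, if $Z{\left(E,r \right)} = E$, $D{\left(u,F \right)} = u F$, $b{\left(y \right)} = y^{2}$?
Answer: $-316158$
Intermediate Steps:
$D{\left(u,F \right)} = F u$
$1334 \left(Z{\left(33,b{\left(-5 \right)} \right)} - \left(-10 + 10 D{\left(1,3 + 5 \cdot 5 \right)}\right)\right) = 1334 \left(33 + \left(- 10 \left(3 + 5 \cdot 5\right) 1 + 10\right)\right) = 1334 \left(33 + \left(- 10 \left(3 + 25\right) 1 + 10\right)\right) = 1334 \left(33 + \left(- 10 \cdot 28 \cdot 1 + 10\right)\right) = 1334 \left(33 + \left(\left(-10\right) 28 + 10\right)\right) = 1334 \left(33 + \left(-280 + 10\right)\right) = 1334 \left(33 - 270\right) = 1334 \left(-237\right) = -316158$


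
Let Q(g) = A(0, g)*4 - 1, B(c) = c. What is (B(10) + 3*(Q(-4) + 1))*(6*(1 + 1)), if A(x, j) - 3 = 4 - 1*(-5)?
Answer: 1848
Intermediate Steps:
A(x, j) = 12 (A(x, j) = 3 + (4 - 1*(-5)) = 3 + (4 + 5) = 3 + 9 = 12)
Q(g) = 47 (Q(g) = 12*4 - 1 = 48 - 1 = 47)
(B(10) + 3*(Q(-4) + 1))*(6*(1 + 1)) = (10 + 3*(47 + 1))*(6*(1 + 1)) = (10 + 3*48)*(6*2) = (10 + 144)*12 = 154*12 = 1848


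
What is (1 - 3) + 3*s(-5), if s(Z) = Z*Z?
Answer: 73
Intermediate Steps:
s(Z) = Z²
(1 - 3) + 3*s(-5) = (1 - 3) + 3*(-5)² = -2 + 3*25 = -2 + 75 = 73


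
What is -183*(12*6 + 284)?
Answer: -65148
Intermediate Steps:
-183*(12*6 + 284) = -183*(72 + 284) = -183*356 = -65148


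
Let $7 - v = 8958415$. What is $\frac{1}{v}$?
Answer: $- \frac{1}{8958408} \approx -1.1163 \cdot 10^{-7}$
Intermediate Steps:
$v = -8958408$ ($v = 7 - 8958415 = -8958408$)
$\frac{1}{v} = \frac{1}{-8958408} = - \frac{1}{8958408}$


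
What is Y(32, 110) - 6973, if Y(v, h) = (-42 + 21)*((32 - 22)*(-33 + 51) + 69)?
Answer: -12202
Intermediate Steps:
Y(v, h) = -5229 (Y(v, h) = -21*(10*18 + 69) = -21*(180 + 69) = -21*249 = -5229)
Y(32, 110) - 6973 = -5229 - 6973 = -12202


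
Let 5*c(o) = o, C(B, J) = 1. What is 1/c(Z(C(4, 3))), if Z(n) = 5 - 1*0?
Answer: 1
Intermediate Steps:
Z(n) = 5 (Z(n) = 5 + 0 = 5)
c(o) = o/5
1/c(Z(C(4, 3))) = 1/((1/5)*5) = 1/1 = 1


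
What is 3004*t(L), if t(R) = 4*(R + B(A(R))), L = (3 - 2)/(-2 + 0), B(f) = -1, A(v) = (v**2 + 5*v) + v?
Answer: -18024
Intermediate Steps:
A(v) = v**2 + 6*v
L = -1/2 (L = 1/(-2) = 1*(-1/2) = -1/2 ≈ -0.50000)
t(R) = -4 + 4*R (t(R) = 4*(R - 1) = 4*(-1 + R) = -4 + 4*R)
3004*t(L) = 3004*(-4 + 4*(-1/2)) = 3004*(-4 - 2) = 3004*(-6) = -18024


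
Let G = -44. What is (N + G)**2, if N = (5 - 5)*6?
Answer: 1936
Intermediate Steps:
N = 0 (N = 0*6 = 0)
(N + G)**2 = (0 - 44)**2 = (-44)**2 = 1936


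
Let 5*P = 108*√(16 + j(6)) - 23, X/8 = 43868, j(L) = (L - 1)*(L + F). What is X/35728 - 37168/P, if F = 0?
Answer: 1748930/946183 - 174528*√46/4661 ≈ -252.11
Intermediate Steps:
j(L) = L*(-1 + L) (j(L) = (L - 1)*(L + 0) = (-1 + L)*L = L*(-1 + L))
X = 350944 (X = 8*43868 = 350944)
P = -23/5 + 108*√46/5 (P = (108*√(16 + 6*(-1 + 6)) - 23)/5 = (108*√(16 + 6*5) - 23)/5 = (108*√(16 + 30) - 23)/5 = (108*√46 - 23)/5 = (-23 + 108*√46)/5 = -23/5 + 108*√46/5 ≈ 141.90)
X/35728 - 37168/P = 350944/35728 - 37168/(-23/5 + 108*√46/5) = 350944*(1/35728) - 37168/(-23/5 + 108*√46/5) = 1994/203 - 37168/(-23/5 + 108*√46/5)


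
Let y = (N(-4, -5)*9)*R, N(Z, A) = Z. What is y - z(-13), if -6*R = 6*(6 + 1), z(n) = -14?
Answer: 266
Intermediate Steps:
R = -7 (R = -(6 + 1) = -7 ≈ -7.0000)
y = 252 (y = -4*9*(-7) = -36*(-7) = 252)
y - z(-13) = 252 - 1*(-14) = 252 + 14 = 266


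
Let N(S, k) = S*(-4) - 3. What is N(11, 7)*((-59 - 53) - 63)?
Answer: 8225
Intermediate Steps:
N(S, k) = -3 - 4*S (N(S, k) = -4*S - 3 = -3 - 4*S)
N(11, 7)*((-59 - 53) - 63) = (-3 - 4*11)*((-59 - 53) - 63) = (-3 - 44)*(-112 - 63) = -47*(-175) = 8225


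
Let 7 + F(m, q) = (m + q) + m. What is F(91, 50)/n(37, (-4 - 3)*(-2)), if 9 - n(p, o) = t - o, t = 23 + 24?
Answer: -75/8 ≈ -9.3750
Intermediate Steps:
t = 47
F(m, q) = -7 + q + 2*m (F(m, q) = -7 + ((m + q) + m) = -7 + (q + 2*m) = -7 + q + 2*m)
n(p, o) = -38 + o (n(p, o) = 9 - (47 - o) = 9 + (-47 + o) = -38 + o)
F(91, 50)/n(37, (-4 - 3)*(-2)) = (-7 + 50 + 2*91)/(-38 + (-4 - 3)*(-2)) = (-7 + 50 + 182)/(-38 - 7*(-2)) = 225/(-38 + 14) = 225/(-24) = 225*(-1/24) = -75/8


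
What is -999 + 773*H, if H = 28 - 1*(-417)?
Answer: 342986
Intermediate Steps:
H = 445 (H = 28 + 417 = 445)
-999 + 773*H = -999 + 773*445 = -999 + 343985 = 342986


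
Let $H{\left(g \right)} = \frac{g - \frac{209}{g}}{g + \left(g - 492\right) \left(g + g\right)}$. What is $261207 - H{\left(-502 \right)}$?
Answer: $\frac{130794690193031}{500731948} \approx 2.6121 \cdot 10^{5}$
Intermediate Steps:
$H{\left(g \right)} = \frac{g - \frac{209}{g}}{g + 2 g \left(-492 + g\right)}$ ($H{\left(g \right)} = \frac{g - \frac{209}{g}}{g + \left(-492 + g\right) 2 g} = \frac{g - \frac{209}{g}}{g + 2 g \left(-492 + g\right)}$)
$261207 - H{\left(-502 \right)} = 261207 - \frac{-209 + \left(-502\right)^{2}}{252004 \left(-983 + 2 \left(-502\right)\right)} = 261207 - \frac{-209 + 252004}{252004 \left(-983 - 1004\right)} = 261207 - \frac{1}{252004} \frac{1}{-1987} \cdot 251795 = 261207 - \frac{1}{252004} \left(- \frac{1}{1987}\right) 251795 = 261207 - - \frac{251795}{500731948} = 261207 + \frac{251795}{500731948} = \frac{130794690193031}{500731948}$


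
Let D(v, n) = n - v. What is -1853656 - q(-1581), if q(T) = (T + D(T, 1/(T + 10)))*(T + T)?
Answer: -2912096738/1571 ≈ -1.8537e+6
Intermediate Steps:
q(T) = 2*T/(10 + T) (q(T) = (T + (1/(T + 10) - T))*(T + T) = (T + (1/(10 + T) - T))*(2*T) = (2*T)/(10 + T) = 2*T/(10 + T))
-1853656 - q(-1581) = -1853656 - 2*(-1581)/(10 - 1581) = -1853656 - 2*(-1581)/(-1571) = -1853656 - 2*(-1581)*(-1)/1571 = -1853656 - 1*3162/1571 = -1853656 - 3162/1571 = -2912096738/1571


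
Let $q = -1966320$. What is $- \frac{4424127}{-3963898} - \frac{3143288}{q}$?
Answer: $\frac{661216325602}{243571622355} \approx 2.7147$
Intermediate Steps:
$- \frac{4424127}{-3963898} - \frac{3143288}{q} = - \frac{4424127}{-3963898} - \frac{3143288}{-1966320} = \left(-4424127\right) \left(- \frac{1}{3963898}\right) - - \frac{392911}{245790} = \frac{4424127}{3963898} + \frac{392911}{245790} = \frac{661216325602}{243571622355}$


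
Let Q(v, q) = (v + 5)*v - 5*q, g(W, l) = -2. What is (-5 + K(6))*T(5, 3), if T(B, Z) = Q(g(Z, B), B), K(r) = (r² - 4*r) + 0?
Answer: -217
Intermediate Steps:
Q(v, q) = -5*q + v*(5 + v) (Q(v, q) = (5 + v)*v - 5*q = v*(5 + v) - 5*q = -5*q + v*(5 + v))
K(r) = r² - 4*r
T(B, Z) = -6 - 5*B (T(B, Z) = (-2)² - 5*B + 5*(-2) = 4 - 5*B - 10 = -6 - 5*B)
(-5 + K(6))*T(5, 3) = (-5 + 6*(-4 + 6))*(-6 - 5*5) = (-5 + 6*2)*(-6 - 25) = (-5 + 12)*(-31) = 7*(-31) = -217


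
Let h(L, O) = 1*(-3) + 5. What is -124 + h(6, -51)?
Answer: -122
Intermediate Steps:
h(L, O) = 2 (h(L, O) = -3 + 5 = 2)
-124 + h(6, -51) = -124 + 2 = -122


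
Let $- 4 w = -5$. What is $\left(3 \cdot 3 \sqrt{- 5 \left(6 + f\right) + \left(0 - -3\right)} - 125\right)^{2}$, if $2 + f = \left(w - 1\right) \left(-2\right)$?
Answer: $\frac{28901}{2} - 1125 i \sqrt{58} \approx 14451.0 - 8567.8 i$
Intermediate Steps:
$w = \frac{5}{4}$ ($w = \left(- \frac{1}{4}\right) \left(-5\right) = \frac{5}{4} \approx 1.25$)
$f = - \frac{5}{2}$ ($f = -2 + \left(\frac{5}{4} - 1\right) \left(-2\right) = -2 + \frac{1}{4} \left(-2\right) = -2 - \frac{1}{2} = - \frac{5}{2} \approx -2.5$)
$\left(3 \cdot 3 \sqrt{- 5 \left(6 + f\right) + \left(0 - -3\right)} - 125\right)^{2} = \left(3 \cdot 3 \sqrt{- 5 \left(6 - \frac{5}{2}\right) + \left(0 - -3\right)} - 125\right)^{2} = \left(9 \sqrt{\left(-5\right) \frac{7}{2} + \left(0 + 3\right)} - 125\right)^{2} = \left(9 \sqrt{- \frac{35}{2} + 3} - 125\right)^{2} = \left(9 \sqrt{- \frac{29}{2}} - 125\right)^{2} = \left(9 \frac{i \sqrt{58}}{2} - 125\right)^{2} = \left(\frac{9 i \sqrt{58}}{2} - 125\right)^{2} = \left(-125 + \frac{9 i \sqrt{58}}{2}\right)^{2}$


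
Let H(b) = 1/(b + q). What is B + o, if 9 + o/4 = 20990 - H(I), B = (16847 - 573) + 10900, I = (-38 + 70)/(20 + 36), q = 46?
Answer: 18108960/163 ≈ 1.1110e+5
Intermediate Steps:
I = 4/7 (I = 32/56 = 32*(1/56) = 4/7 ≈ 0.57143)
B = 27174 (B = 16274 + 10900 = 27174)
H(b) = 1/(46 + b) (H(b) = 1/(b + 46) = 1/(46 + b))
o = 13679598/163 (o = -36 + 4*(20990 - 1/(46 + 4/7)) = -36 + 4*(20990 - 1/326/7) = -36 + 4*(20990 - 1*7/326) = -36 + 4*(20990 - 7/326) = -36 + 4*(6842733/326) = -36 + 13685466/163 = 13679598/163 ≈ 83924.)
B + o = 27174 + 13679598/163 = 18108960/163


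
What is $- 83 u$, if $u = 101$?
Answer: $-8383$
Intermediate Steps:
$- 83 u = \left(-83\right) 101 = -8383$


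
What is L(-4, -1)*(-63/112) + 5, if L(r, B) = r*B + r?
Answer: 5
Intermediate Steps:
L(r, B) = r + B*r (L(r, B) = B*r + r = r + B*r)
L(-4, -1)*(-63/112) + 5 = (-4*(1 - 1))*(-63/112) + 5 = (-4*0)*(-63*1/112) + 5 = 0*(-9/16) + 5 = 0 + 5 = 5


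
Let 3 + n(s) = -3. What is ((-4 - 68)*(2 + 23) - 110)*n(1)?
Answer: 11460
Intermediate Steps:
n(s) = -6 (n(s) = -3 - 3 = -6)
((-4 - 68)*(2 + 23) - 110)*n(1) = ((-4 - 68)*(2 + 23) - 110)*(-6) = (-72*25 - 110)*(-6) = (-1800 - 110)*(-6) = -1910*(-6) = 11460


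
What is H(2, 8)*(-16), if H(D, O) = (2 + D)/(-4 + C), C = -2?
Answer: 32/3 ≈ 10.667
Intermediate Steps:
H(D, O) = -⅓ - D/6 (H(D, O) = (2 + D)/(-4 - 2) = (2 + D)/(-6) = (2 + D)*(-⅙) = -⅓ - D/6)
H(2, 8)*(-16) = (-⅓ - ⅙*2)*(-16) = (-⅓ - ⅓)*(-16) = -⅔*(-16) = 32/3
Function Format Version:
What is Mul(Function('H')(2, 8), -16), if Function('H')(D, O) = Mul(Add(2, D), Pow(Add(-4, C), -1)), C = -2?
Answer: Rational(32, 3) ≈ 10.667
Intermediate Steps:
Function('H')(D, O) = Add(Rational(-1, 3), Mul(Rational(-1, 6), D)) (Function('H')(D, O) = Mul(Add(2, D), Pow(Add(-4, -2), -1)) = Mul(Add(2, D), Pow(-6, -1)) = Mul(Add(2, D), Rational(-1, 6)) = Add(Rational(-1, 3), Mul(Rational(-1, 6), D)))
Mul(Function('H')(2, 8), -16) = Mul(Add(Rational(-1, 3), Mul(Rational(-1, 6), 2)), -16) = Mul(Add(Rational(-1, 3), Rational(-1, 3)), -16) = Mul(Rational(-2, 3), -16) = Rational(32, 3)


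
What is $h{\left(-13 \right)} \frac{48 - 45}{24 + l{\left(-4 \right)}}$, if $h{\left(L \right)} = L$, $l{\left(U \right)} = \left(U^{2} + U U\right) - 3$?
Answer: $- \frac{39}{53} \approx -0.73585$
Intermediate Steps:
$l{\left(U \right)} = -3 + 2 U^{2}$ ($l{\left(U \right)} = \left(U^{2} + U^{2}\right) - 3 = 2 U^{2} - 3 = -3 + 2 U^{2}$)
$h{\left(-13 \right)} \frac{48 - 45}{24 + l{\left(-4 \right)}} = - 13 \frac{48 - 45}{24 - \left(3 - 2 \left(-4\right)^{2}\right)} = - 13 \frac{3}{24 + \left(-3 + 2 \cdot 16\right)} = - 13 \frac{3}{24 + \left(-3 + 32\right)} = - 13 \frac{3}{24 + 29} = - 13 \cdot \frac{3}{53} = - 13 \cdot 3 \cdot \frac{1}{53} = \left(-13\right) \frac{3}{53} = - \frac{39}{53}$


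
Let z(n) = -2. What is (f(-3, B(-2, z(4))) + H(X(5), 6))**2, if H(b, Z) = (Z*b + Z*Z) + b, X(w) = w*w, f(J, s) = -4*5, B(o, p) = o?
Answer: 36481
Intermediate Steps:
f(J, s) = -20
X(w) = w**2
H(b, Z) = b + Z**2 + Z*b (H(b, Z) = (Z*b + Z**2) + b = (Z**2 + Z*b) + b = b + Z**2 + Z*b)
(f(-3, B(-2, z(4))) + H(X(5), 6))**2 = (-20 + (5**2 + 6**2 + 6*5**2))**2 = (-20 + (25 + 36 + 6*25))**2 = (-20 + (25 + 36 + 150))**2 = (-20 + 211)**2 = 191**2 = 36481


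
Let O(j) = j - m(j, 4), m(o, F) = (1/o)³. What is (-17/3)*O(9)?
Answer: -111520/2187 ≈ -50.992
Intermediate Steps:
m(o, F) = o⁻³
O(j) = j - 1/j³
(-17/3)*O(9) = (-17/3)*(9 - 1/9³) = ((⅓)*(-17))*(9 - 1*1/729) = -17*(9 - 1/729)/3 = -17/3*6560/729 = -111520/2187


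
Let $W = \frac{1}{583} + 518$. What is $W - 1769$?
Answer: $- \frac{729332}{583} \approx -1251.0$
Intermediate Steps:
$W = \frac{301995}{583}$ ($W = \frac{1}{583} + 518 = \frac{301995}{583} \approx 518.0$)
$W - 1769 = \frac{301995}{583} - 1769 = - \frac{729332}{583}$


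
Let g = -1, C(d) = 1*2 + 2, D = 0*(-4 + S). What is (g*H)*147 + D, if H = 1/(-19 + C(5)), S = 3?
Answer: 49/5 ≈ 9.8000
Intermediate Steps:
D = 0 (D = 0*(-4 + 3) = 0*(-1) = 0)
C(d) = 4 (C(d) = 2 + 2 = 4)
H = -1/15 (H = 1/(-19 + 4) = 1/(-15) = -1/15 ≈ -0.066667)
(g*H)*147 + D = -1*(-1/15)*147 + 0 = (1/15)*147 + 0 = 49/5 + 0 = 49/5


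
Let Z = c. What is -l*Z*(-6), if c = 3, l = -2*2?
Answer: -72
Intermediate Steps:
l = -4
Z = 3
-l*Z*(-6) = -(-4*3)*(-6) = -(-12)*(-6) = -1*72 = -72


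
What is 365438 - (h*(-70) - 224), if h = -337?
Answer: 342072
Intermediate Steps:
365438 - (h*(-70) - 224) = 365438 - (-337*(-70) - 224) = 365438 - (23590 - 224) = 365438 - 1*23366 = 365438 - 23366 = 342072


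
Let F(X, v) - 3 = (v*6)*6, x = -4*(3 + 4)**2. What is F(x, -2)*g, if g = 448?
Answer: -30912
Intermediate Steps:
x = -196 (x = -4*7**2 = -4*49 = -196)
F(X, v) = 3 + 36*v (F(X, v) = 3 + (v*6)*6 = 3 + (6*v)*6 = 3 + 36*v)
F(x, -2)*g = (3 + 36*(-2))*448 = (3 - 72)*448 = -69*448 = -30912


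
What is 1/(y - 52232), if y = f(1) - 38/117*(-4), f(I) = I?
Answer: -117/6110875 ≈ -1.9146e-5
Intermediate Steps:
y = 269/117 (y = 1 - 38/117*(-4) = 1 + 152/117 = 269/117 ≈ 2.2991)
1/(y - 52232) = 1/(269/117 - 52232) = 1/(-6110875/117) = -117/6110875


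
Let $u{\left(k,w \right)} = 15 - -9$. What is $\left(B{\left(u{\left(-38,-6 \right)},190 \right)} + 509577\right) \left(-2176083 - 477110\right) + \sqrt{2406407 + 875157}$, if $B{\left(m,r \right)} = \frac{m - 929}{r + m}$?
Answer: $- \frac{289326910543589}{214} + 2 \sqrt{820391} \approx -1.352 \cdot 10^{12}$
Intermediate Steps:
$u{\left(k,w \right)} = 24$ ($u{\left(k,w \right)} = 15 + 9 = 24$)
$B{\left(m,r \right)} = \frac{-929 + m}{m + r}$
$\left(B{\left(u{\left(-38,-6 \right)},190 \right)} + 509577\right) \left(-2176083 - 477110\right) + \sqrt{2406407 + 875157} = \left(\frac{-929 + 24}{24 + 190} + 509577\right) \left(-2176083 - 477110\right) + \sqrt{2406407 + 875157} = \left(\frac{1}{214} \left(-905\right) + 509577\right) \left(-2653193\right) + \sqrt{3281564} = \left(\frac{1}{214} \left(-905\right) + 509577\right) \left(-2653193\right) + 2 \sqrt{820391} = \left(- \frac{905}{214} + 509577\right) \left(-2653193\right) + 2 \sqrt{820391} = \frac{109048573}{214} \left(-2653193\right) + 2 \sqrt{820391} = - \frac{289326910543589}{214} + 2 \sqrt{820391}$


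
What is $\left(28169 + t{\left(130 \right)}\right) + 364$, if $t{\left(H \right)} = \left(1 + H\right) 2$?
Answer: $28795$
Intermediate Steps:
$t{\left(H \right)} = 2 + 2 H$
$\left(28169 + t{\left(130 \right)}\right) + 364 = \left(28169 + \left(2 + 2 \cdot 130\right)\right) + 364 = \left(28169 + \left(2 + 260\right)\right) + 364 = \left(28169 + 262\right) + 364 = 28431 + 364 = 28795$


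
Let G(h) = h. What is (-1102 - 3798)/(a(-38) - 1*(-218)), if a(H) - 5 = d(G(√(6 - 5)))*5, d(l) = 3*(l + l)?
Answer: -4900/253 ≈ -19.368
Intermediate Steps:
d(l) = 6*l (d(l) = 3*(2*l) = 6*l)
a(H) = 35 (a(H) = 5 + (6*√(6 - 5))*5 = 5 + (6*√1)*5 = 5 + (6*1)*5 = 5 + 6*5 = 5 + 30 = 35)
(-1102 - 3798)/(a(-38) - 1*(-218)) = (-1102 - 3798)/(35 - 1*(-218)) = -4900/(35 + 218) = -4900/253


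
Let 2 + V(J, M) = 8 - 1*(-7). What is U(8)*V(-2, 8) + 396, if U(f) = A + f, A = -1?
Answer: 487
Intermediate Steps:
V(J, M) = 13 (V(J, M) = -2 + (8 - 1*(-7)) = -2 + (8 + 7) = -2 + 15 = 13)
U(f) = -1 + f
U(8)*V(-2, 8) + 396 = (-1 + 8)*13 + 396 = 7*13 + 396 = 91 + 396 = 487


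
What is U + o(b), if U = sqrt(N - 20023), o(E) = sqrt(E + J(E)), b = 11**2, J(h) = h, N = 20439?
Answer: 4*sqrt(26) + 11*sqrt(2) ≈ 35.952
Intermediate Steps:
b = 121
o(E) = sqrt(2)*sqrt(E) (o(E) = sqrt(E + E) = sqrt(2*E) = sqrt(2)*sqrt(E))
U = 4*sqrt(26) (U = sqrt(20439 - 20023) = sqrt(416) = 4*sqrt(26) ≈ 20.396)
U + o(b) = 4*sqrt(26) + sqrt(2)*sqrt(121) = 4*sqrt(26) + sqrt(2)*11 = 4*sqrt(26) + 11*sqrt(2)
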